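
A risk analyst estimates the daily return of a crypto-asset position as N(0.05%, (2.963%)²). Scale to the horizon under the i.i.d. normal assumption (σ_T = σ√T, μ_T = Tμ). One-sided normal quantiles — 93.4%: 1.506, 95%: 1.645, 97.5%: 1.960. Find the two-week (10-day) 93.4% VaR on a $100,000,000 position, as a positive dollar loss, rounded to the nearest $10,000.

σ_{10d} = 2.963% × √10 = 9.370%; μ_{10d} = 10 × 0.05% = 0.500%.
VaR = −(0.500%) + 1.506 × 9.370% = 13.611%.
On $100,000,000: 0.13611 × $100,000,000 = $13,611,000.

$13,610,000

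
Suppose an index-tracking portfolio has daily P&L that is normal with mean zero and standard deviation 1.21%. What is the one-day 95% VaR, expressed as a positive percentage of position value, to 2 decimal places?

1.99%

At 95% one-sided, z = 1.645.
VaR = z·σ = 1.645 × 1.21% = 1.990%.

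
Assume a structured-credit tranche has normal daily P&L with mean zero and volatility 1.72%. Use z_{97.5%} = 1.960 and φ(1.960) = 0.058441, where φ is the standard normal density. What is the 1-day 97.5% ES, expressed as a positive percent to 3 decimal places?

Tail multiplier: φ(z)/(1−α) = 0.058441 / 0.025 = 2.338.
ES = 1.72% × 2.338 = 4.021%.

4.021%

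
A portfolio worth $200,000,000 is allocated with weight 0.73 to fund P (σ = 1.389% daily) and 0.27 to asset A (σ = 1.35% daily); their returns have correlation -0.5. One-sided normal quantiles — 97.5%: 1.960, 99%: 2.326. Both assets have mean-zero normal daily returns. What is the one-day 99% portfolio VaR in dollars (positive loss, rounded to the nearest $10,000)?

σ_p² = 0.73²·1.389² + 0.27²·1.35² + 2·-0.5·0.73·0.27·1.389·1.35 = 0.7914 (%²).
σ_p = √0.7914 = 0.890%.
VaR = 2.326 × 0.890% = 2.070%; on $200,000,000 that is $4,140,000.

$4,140,000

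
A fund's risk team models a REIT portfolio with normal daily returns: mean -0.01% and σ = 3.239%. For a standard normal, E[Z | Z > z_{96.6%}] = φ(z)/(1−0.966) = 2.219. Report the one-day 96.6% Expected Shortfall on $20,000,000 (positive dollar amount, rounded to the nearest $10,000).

$1,440,000

ES = −(-0.01%) + 3.239% × 2.219 = 7.197%.
On $20,000,000: 0.07197 × $20,000,000 = $1,439,400.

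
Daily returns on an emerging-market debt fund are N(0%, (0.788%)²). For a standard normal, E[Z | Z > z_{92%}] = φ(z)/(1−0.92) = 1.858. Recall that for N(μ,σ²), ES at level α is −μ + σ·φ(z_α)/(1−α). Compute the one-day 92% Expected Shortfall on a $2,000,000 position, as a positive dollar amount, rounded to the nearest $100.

ES = 0.788% × 1.858 = 1.464%.
On $2,000,000: 0.01464 × $2,000,000 = $29,280.

$29,300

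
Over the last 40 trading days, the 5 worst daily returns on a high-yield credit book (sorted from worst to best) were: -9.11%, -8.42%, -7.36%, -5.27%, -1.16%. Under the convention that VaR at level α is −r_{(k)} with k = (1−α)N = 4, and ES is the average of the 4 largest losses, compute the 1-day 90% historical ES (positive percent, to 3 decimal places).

The 4 worst returns sum to -30.16%.
ES = −(-30.16%) / 4 = 7.54% ≈ 7.540%.

7.540%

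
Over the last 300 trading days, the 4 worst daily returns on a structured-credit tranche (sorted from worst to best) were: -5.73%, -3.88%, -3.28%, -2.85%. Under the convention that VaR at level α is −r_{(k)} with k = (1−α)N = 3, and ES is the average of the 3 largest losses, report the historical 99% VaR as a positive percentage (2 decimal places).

k = 3; the 3rd lowest return is -3.28%, so VaR = 3.28%.

3.28%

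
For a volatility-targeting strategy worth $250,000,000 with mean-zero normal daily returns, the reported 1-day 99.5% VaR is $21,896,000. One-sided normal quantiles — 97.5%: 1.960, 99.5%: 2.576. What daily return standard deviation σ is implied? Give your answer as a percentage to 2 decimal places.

3.40%

VaR as a fraction: $21,896,000 / $250,000,000 = 8.758%.
σ = VaR / z = 8.758% / 2.576 = 3.400%.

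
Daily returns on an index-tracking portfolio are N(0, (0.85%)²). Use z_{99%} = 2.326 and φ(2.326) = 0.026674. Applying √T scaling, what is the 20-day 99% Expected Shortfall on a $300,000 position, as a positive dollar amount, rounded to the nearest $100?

$30,400

σ_{20d} = 0.85% × √20 = 3.801%.
ES multiplier = φ(z)/(1−α) = 0.026674/0.01 = 2.667.
ES = 3.801% × 2.667 = 10.137%; on $300,000: $30,411.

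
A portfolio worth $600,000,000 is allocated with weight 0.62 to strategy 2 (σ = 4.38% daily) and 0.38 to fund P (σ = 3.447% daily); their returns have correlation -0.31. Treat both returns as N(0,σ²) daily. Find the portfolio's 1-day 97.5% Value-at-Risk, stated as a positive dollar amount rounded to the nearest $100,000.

σ_p² = 0.62²·4.38² + 0.38²·3.447² + 2·-0.31·0.62·0.38·4.38·3.447 = 6.8848 (%²).
σ_p = √6.8848 = 2.624%.
At 97.5%, z = 1.960.
VaR = 1.960 × 2.624% = 5.143%; on $600,000,000 that is $30,858,000.

$30,900,000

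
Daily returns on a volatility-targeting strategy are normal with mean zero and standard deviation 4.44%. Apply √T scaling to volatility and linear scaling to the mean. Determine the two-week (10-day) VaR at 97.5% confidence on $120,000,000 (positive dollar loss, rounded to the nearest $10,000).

At 97.5%, z = 1.960.
σ_{10d} = 4.44% × √10 = 14.041%.
VaR = 1.960 × 14.041% = 27.520%.
On $120,000,000: 0.27520 × $120,000,000 = $33,024,000.

$33,020,000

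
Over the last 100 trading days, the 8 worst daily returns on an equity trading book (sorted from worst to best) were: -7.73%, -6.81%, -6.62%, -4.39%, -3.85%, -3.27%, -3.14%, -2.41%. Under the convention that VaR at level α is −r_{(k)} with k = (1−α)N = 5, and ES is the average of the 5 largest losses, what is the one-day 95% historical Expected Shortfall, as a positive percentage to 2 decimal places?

The 5 worst returns sum to -29.40%.
ES = −(-29.40%) / 5 = 5.88%.

5.88%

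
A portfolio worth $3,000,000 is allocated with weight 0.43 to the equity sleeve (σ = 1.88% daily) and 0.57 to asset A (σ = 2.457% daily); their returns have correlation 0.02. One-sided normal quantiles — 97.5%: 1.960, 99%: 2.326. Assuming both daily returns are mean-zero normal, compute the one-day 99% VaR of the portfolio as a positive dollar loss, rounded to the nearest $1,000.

σ_p² = 0.43²·1.88² + 0.57²·2.457² + 2·0.02·0.43·0.57·1.88·2.457 = 2.6602 (%²).
σ_p = √2.6602 = 1.631%.
VaR = 2.326 × 1.631% = 3.794%; on $3,000,000 that is $113,820.

$114,000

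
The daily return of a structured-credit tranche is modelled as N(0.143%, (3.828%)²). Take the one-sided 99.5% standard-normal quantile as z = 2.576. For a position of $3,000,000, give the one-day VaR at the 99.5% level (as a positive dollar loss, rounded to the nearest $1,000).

$292,000

VaR = −μ + z·σ = −(0.143%) + 2.576 × 3.828% = 9.718%.
On $3,000,000: 0.09718 × $3,000,000 = $291,540.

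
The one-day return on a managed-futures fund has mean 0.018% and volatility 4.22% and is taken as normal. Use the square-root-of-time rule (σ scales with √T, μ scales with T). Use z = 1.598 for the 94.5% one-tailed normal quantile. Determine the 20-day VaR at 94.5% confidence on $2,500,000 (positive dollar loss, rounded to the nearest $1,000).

$745,000

σ_{20d} = 4.22% × √20 = 18.872%; μ_{20d} = 20 × 0.018% = 0.360%.
VaR = −(0.360%) + 1.598 × 18.872% = 29.797%.
On $2,500,000: 0.29797 × $2,500,000 = $744,925.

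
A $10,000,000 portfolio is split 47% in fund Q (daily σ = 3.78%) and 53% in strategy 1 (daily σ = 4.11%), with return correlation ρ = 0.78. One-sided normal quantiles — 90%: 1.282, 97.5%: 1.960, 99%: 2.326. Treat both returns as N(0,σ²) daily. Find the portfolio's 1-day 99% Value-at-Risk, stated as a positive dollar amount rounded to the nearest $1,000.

σ_p² = 0.47²·3.78² + 0.53²·4.11² + 2·0.78·0.47·0.53·3.78·4.11 = 13.9384 (%²).
σ_p = √13.9384 = 3.733%.
VaR = 2.326 × 3.733% = 8.683%; on $10,000,000 that is $868,300.

$868,000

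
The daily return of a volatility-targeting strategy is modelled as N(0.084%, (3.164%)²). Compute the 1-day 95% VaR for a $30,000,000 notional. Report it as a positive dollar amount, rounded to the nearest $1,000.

$1,536,000

At 95% one-sided, z = 1.645.
VaR = −μ + z·σ = −(0.084%) + 1.645 × 3.164% = 5.121%.
On $30,000,000: 0.05121 × $30,000,000 = $1,536,300.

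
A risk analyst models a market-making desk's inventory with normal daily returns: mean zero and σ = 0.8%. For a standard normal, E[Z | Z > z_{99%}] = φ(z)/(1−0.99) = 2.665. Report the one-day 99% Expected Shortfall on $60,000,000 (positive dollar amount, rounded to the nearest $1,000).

$1,279,000

ES = 0.8% × 2.665 = 2.132%.
On $60,000,000: 0.02132 × $60,000,000 = $1,279,200.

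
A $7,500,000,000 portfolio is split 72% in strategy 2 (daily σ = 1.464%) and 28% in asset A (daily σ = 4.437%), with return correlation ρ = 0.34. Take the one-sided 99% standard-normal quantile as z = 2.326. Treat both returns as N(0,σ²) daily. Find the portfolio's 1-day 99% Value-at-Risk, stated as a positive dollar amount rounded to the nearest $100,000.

σ_p² = 0.72²·1.464² + 0.28²·4.437² + 2·0.34·0.72·0.28·1.464·4.437 = 3.5450 (%²).
σ_p = √3.5450 = 1.883%.
VaR = 2.326 × 1.883% = 4.380%; on $7,500,000,000 that is $328,500,000.

$328,500,000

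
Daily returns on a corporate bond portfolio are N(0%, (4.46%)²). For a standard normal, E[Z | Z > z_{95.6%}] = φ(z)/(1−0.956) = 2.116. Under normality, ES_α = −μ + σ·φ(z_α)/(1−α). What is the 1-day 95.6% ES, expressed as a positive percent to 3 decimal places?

ES = 4.46% × 2.116 = 9.437%.

9.437%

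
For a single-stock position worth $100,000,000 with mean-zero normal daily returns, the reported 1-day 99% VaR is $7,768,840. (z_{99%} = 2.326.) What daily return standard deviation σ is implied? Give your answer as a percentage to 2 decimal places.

VaR as a fraction: $7,768,840 / $100,000,000 = 7.769%.
σ = VaR / z = 7.769% / 2.326 = 3.340%.

3.34%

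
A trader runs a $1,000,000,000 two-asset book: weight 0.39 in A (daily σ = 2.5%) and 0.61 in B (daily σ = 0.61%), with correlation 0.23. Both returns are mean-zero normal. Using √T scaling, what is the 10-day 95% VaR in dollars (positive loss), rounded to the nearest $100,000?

σ_p = √(0.39²·2.5² + 0.61²·0.61² + 2·0.23·0.39·0.61·2.5·0.61) = 1.121%.
σ_{10d} = 1.121% × √10 = 3.545%.
z(95%) = 1.645.
VaR = 1.645 × 3.545% = 5.832%; on $1,000,000,000 that is $58,320,000.

$58,300,000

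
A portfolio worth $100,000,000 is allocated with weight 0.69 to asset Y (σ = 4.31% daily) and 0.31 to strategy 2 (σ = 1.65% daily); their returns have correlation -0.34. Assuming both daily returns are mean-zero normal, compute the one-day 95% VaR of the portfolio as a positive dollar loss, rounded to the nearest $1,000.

σ_p² = 0.69²·4.31² + 0.31²·1.65² + 2·-0.34·0.69·0.31·4.31·1.65 = 8.0713 (%²).
σ_p = √8.0713 = 2.841%.
At 95%, z = 1.645.
VaR = 1.645 × 2.841% = 4.673%; on $100,000,000 that is $4,673,000.

$4,673,000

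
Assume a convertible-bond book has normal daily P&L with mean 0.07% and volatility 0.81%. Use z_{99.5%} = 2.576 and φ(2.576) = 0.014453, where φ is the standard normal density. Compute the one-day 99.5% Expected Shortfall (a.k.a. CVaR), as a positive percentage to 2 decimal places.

Tail multiplier: φ(z)/(1−α) = 0.014453 / 0.005 = 2.891.
ES = −(0.07%) + 0.81% × 2.891 = 2.272%.

2.27%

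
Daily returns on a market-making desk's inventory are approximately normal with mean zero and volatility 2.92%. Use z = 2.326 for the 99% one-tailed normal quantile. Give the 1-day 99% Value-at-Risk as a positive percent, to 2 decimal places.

6.79%

VaR = z·σ = 2.326 × 2.92% = 6.792%.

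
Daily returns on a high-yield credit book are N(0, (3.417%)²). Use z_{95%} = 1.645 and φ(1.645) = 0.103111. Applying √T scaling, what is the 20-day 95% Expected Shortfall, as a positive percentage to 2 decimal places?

31.51%

σ_{20d} = 3.417% × √20 = 15.281%.
ES multiplier = φ(z)/(1−α) = 0.103111/0.05 = 2.062.
ES = 15.281% × 2.062 = 31.509%.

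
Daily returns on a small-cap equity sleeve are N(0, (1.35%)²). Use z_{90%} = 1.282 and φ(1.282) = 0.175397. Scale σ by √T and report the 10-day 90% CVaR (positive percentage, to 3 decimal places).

σ_{10d} = 1.35% × √10 = 4.269%.
ES multiplier = φ(z)/(1−α) = 0.175397/0.1 = 1.754.
ES = 4.269% × 1.754 = 7.488%.

7.488%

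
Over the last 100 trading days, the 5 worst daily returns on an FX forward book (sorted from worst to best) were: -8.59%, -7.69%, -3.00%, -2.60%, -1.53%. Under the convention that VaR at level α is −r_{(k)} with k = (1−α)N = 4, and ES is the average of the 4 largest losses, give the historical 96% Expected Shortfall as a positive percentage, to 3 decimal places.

The 4 worst returns sum to -21.88%.
ES = −(-21.88%) / 4 = 5.47% ≈ 5.470%.

5.470%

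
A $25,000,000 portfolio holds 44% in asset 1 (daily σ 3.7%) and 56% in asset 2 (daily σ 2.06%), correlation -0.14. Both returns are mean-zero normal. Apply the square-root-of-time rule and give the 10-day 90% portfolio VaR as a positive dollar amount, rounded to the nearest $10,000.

$1,880,000

σ_p = √(0.44²·3.7² + 0.56²·2.06² + 2·-0.14·0.44·0.56·3.7·2.06) = 1.859%.
σ_{10d} = 1.859% × √10 = 5.879%.
z(90%) = 1.282.
VaR = 1.282 × 5.879% = 7.537%; on $25,000,000 that is $1,884,250.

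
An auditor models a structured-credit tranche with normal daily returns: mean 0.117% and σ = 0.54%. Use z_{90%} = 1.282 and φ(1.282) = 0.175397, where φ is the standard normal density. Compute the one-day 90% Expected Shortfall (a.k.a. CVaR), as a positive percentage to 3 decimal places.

Tail multiplier: φ(z)/(1−α) = 0.175397 / 0.1 = 1.754.
ES = −(0.117%) + 0.54% × 1.754 = 0.830%.

0.830%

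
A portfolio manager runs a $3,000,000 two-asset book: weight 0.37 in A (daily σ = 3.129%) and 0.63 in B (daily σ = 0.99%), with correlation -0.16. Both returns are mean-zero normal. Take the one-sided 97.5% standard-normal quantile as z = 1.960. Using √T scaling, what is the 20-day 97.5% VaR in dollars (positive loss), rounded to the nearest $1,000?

σ_p = √(0.37²·3.129² + 0.63²·0.99² + 2·-0.16·0.37·0.63·3.129·0.99) = 1.224%.
σ_{20d} = 1.224% × √20 = 5.474%.
VaR = 1.960 × 5.474% = 10.729%; on $3,000,000 that is $321,870.

$322,000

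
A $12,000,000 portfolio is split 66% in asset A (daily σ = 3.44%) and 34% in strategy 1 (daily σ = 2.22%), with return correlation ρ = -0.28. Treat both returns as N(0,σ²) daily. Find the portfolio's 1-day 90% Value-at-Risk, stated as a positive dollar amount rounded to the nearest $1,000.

$336,000

σ_p² = 0.66²·3.44² + 0.34²·2.22² + 2·-0.28·0.66·0.34·3.44·2.22 = 4.7648 (%²).
σ_p = √4.7648 = 2.183%.
At 90%, z = 1.282.
VaR = 1.282 × 2.183% = 2.799%; on $12,000,000 that is $335,880.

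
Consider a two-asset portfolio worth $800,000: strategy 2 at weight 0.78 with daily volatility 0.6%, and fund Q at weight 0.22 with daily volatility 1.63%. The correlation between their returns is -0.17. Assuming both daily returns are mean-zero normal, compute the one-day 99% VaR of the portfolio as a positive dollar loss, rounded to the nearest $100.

σ_p² = 0.78²·0.6² + 0.22²·1.63² + 2·-0.17·0.78·0.22·0.6·1.63 = 0.2906 (%²).
σ_p = √0.2906 = 0.539%.
At 99%, z = 2.326.
VaR = 2.326 × 0.539% = 1.254%; on $800,000 that is $10,032.

$10,000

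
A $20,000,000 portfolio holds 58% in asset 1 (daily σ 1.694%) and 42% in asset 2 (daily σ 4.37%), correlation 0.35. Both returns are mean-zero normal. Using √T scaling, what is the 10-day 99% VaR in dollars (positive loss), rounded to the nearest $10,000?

σ_p = √(0.58²·1.694² + 0.42²·4.37² + 2·0.35·0.58·0.42·1.694·4.37) = 2.366%.
σ_{10d} = 2.366% × √10 = 7.482%.
z(99%) = 2.326.
VaR = 2.326 × 7.482% = 17.403%; on $20,000,000 that is $3,480,600.

$3,480,000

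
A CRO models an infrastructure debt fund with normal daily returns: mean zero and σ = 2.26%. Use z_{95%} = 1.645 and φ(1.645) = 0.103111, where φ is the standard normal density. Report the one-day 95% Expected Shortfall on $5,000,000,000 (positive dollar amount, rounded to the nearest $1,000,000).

Tail multiplier: φ(z)/(1−α) = 0.103111 / 0.05 = 2.062.
ES = 2.26% × 2.062 = 4.660%.
On $5,000,000,000: 0.04660 × $5,000,000,000 = $233,000,000.

$233,000,000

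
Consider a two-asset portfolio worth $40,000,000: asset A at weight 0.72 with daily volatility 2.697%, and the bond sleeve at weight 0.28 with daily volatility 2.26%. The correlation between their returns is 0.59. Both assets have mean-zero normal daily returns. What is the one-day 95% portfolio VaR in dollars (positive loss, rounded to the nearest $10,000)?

$1,560,000

σ_p² = 0.72²·2.697² + 0.28²·2.26² + 2·0.59·0.72·0.28·2.697·2.26 = 5.6212 (%²).
σ_p = √5.6212 = 2.371%.
At 95%, z = 1.645.
VaR = 1.645 × 2.371% = 3.900%; on $40,000,000 that is $1,560,000.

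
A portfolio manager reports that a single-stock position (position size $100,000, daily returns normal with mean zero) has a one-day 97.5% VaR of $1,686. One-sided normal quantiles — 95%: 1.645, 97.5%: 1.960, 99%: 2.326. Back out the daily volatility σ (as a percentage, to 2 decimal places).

0.86%

VaR as a fraction: $1,686 / $100,000 = 1.686%.
σ = VaR / z = 1.686% / 1.960 = 0.860%.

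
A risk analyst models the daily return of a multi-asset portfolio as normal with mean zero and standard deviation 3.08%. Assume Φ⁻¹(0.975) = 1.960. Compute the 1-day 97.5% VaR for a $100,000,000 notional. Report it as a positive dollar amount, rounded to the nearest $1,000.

$6,037,000

VaR = z·σ = 1.960 × 3.08% = 6.037%.
On $100,000,000: 0.06037 × $100,000,000 = $6,037,000.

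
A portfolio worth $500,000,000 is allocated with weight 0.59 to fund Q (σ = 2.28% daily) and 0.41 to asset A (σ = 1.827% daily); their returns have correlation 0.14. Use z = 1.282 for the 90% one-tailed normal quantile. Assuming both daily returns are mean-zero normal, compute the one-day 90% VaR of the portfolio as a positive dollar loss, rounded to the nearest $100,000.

$10,400,000

σ_p² = 0.59²·2.28² + 0.41²·1.827² + 2·0.14·0.59·0.41·2.28·1.827 = 2.6528 (%²).
σ_p = √2.6528 = 1.629%.
VaR = 1.282 × 1.629% = 2.088%; on $500,000,000 that is $10,440,000.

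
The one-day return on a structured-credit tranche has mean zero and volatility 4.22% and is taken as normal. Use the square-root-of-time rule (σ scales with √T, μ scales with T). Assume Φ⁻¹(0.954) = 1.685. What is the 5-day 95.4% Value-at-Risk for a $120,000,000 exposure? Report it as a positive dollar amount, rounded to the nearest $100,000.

$19,100,000

σ_{5d} = 4.22% × √5 = 9.436%.
VaR = 1.685 × 9.436% = 15.900%.
On $120,000,000: 0.15900 × $120,000,000 = $19,080,000.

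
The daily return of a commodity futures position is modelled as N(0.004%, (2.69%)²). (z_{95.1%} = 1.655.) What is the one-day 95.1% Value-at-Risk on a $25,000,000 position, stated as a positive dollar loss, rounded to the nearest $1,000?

VaR = −μ + z·σ = −(0.004%) + 1.655 × 2.69% = 4.448%.
On $25,000,000: 0.04448 × $25,000,000 = $1,112,000.

$1,112,000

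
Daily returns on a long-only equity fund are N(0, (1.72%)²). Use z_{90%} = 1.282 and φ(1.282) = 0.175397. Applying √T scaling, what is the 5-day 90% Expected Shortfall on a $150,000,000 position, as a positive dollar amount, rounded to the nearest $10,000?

$10,120,000

σ_{5d} = 1.72% × √5 = 3.846%.
ES multiplier = φ(z)/(1−α) = 0.175397/0.1 = 1.754.
ES = 3.846% × 1.754 = 6.746%; on $150,000,000: $10,119,000.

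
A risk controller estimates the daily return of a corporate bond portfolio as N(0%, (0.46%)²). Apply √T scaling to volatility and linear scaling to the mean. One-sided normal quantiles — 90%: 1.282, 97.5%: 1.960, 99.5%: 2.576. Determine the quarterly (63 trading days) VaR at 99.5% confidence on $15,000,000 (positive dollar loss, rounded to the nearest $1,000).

σ_{63d} = 0.46% × √63 = 3.651%.
VaR = 2.576 × 3.651% = 9.405%.
On $15,000,000: 0.09405 × $15,000,000 = $1,410,750.

$1,411,000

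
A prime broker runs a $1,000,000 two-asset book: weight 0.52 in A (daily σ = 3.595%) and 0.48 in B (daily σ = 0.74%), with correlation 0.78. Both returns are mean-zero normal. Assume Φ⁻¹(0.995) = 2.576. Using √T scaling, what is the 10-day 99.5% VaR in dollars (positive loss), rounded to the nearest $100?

$175,800

σ_p = √(0.52²·3.595² + 0.48²·0.74² + 2·0.78·0.52·0.48·3.595·0.74) = 2.158%.
σ_{10d} = 2.158% × √10 = 6.824%.
VaR = 2.576 × 6.824% = 17.579%; on $1,000,000 that is $175,790.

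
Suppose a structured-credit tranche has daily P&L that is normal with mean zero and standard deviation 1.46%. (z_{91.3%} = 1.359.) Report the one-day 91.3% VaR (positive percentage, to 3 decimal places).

VaR = z·σ = 1.359 × 1.46% = 1.984%.

1.984%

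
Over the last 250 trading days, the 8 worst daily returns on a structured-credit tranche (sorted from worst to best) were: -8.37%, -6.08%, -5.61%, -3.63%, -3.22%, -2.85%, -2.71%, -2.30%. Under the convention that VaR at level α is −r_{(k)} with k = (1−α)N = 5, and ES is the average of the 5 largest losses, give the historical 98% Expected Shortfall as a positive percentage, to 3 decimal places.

5.382%

The 5 worst returns sum to -26.91%.
ES = −(-26.91%) / 5 = 5.382%.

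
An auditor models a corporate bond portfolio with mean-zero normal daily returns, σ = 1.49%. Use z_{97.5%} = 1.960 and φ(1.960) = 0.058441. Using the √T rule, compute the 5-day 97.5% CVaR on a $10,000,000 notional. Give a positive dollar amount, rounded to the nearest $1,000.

$779,000

σ_{5d} = 1.49% × √5 = 3.332%.
ES multiplier = φ(z)/(1−α) = 0.058441/0.025 = 2.338.
ES = 3.332% × 2.338 = 7.790%; on $10,000,000: $779,000.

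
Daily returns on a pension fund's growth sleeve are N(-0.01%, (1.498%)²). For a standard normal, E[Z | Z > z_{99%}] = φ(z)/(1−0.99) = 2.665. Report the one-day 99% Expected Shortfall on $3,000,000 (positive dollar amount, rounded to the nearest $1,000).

ES = −(-0.01%) + 1.498% × 2.665 = 4.002%.
On $3,000,000: 0.04002 × $3,000,000 = $120,060.

$120,000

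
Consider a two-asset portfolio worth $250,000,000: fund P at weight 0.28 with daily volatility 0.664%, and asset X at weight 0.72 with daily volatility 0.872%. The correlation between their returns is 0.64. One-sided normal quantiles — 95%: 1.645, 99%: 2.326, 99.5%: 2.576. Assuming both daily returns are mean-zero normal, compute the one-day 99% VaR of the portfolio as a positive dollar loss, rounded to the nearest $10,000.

σ_p² = 0.28²·0.664² + 0.72²·0.872² + 2·0.64·0.28·0.72·0.664·0.872 = 0.5782 (%²).
σ_p = √0.5782 = 0.760%.
VaR = 2.326 × 0.760% = 1.768%; on $250,000,000 that is $4,420,000.

$4,420,000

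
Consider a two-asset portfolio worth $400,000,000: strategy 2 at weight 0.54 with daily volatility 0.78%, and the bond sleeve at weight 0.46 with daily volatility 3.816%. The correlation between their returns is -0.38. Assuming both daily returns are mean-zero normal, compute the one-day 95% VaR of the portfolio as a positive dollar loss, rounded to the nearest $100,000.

$10,800,000

σ_p² = 0.54²·0.78² + 0.46²·3.816² + 2·-0.38·0.54·0.46·0.78·3.816 = 2.6968 (%²).
σ_p = √2.6968 = 1.642%.
At 95%, z = 1.645.
VaR = 1.645 × 1.642% = 2.701%; on $400,000,000 that is $10,804,000.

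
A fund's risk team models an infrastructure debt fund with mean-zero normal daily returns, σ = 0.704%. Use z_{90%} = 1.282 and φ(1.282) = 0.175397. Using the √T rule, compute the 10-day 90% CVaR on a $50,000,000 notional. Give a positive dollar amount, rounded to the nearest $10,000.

σ_{10d} = 0.704% × √10 = 2.226%.
ES multiplier = φ(z)/(1−α) = 0.175397/0.1 = 1.754.
ES = 2.226% × 1.754 = 3.904%; on $50,000,000: $1,952,000.

$1,950,000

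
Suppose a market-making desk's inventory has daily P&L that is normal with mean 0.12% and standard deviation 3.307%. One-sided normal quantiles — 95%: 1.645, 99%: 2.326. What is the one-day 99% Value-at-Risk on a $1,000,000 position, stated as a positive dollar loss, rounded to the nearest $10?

VaR = −μ + z·σ = −(0.12%) + 2.326 × 3.307% = 7.572%.
On $1,000,000: 0.07572 × $1,000,000 = $75,720.

$75,720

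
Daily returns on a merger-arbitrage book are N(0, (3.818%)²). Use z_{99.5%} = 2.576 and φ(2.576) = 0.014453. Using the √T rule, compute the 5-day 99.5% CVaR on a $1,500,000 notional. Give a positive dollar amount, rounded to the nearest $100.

σ_{5d} = 3.818% × √5 = 8.537%.
ES multiplier = φ(z)/(1−α) = 0.014453/0.005 = 2.891.
ES = 8.537% × 2.891 = 24.680%; on $1,500,000: $370,200.

$370,200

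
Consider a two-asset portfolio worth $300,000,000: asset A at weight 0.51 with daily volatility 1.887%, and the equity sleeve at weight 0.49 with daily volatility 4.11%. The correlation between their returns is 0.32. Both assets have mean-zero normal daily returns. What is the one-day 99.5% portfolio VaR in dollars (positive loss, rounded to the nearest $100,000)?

$19,300,000

σ_p² = 0.51²·1.887² + 0.49²·4.11² + 2·0.32·0.51·0.49·1.887·4.11 = 6.2223 (%²).
σ_p = √6.2223 = 2.494%.
At 99.5%, z = 2.576.
VaR = 2.576 × 2.494% = 6.425%; on $300,000,000 that is $19,275,000.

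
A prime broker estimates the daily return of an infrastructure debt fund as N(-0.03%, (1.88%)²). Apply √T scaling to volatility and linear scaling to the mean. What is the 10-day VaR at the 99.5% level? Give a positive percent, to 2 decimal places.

15.61%

At 99.5%, z = 2.576.
σ_{10d} = 1.88% × √10 = 5.945%; μ_{10d} = 10 × -0.03% = -0.300%.
VaR = −(-0.300%) + 2.576 × 5.945% = 15.614%.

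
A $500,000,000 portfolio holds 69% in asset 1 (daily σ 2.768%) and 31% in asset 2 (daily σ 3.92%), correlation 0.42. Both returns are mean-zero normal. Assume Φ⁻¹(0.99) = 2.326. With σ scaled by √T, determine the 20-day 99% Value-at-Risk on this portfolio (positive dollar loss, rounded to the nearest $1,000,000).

$138,000,000

σ_p = √(0.69²·2.768² + 0.31²·3.92² + 2·0.42·0.69·0.31·2.768·3.92) = 2.660%.
σ_{20d} = 2.660% × √20 = 11.896%.
VaR = 2.326 × 11.896% = 27.670%; on $500,000,000 that is $138,350,000.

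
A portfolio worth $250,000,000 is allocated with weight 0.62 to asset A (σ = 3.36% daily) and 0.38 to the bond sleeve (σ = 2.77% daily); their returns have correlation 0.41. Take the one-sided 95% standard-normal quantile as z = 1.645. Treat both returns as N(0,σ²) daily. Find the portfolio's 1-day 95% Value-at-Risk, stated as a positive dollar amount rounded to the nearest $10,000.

$11,070,000

σ_p² = 0.62²·3.36² + 0.38²·2.77² + 2·0.41·0.62·0.38·3.36·2.77 = 7.2458 (%²).
σ_p = √7.2458 = 2.692%.
VaR = 1.645 × 2.692% = 4.428%; on $250,000,000 that is $11,070,000.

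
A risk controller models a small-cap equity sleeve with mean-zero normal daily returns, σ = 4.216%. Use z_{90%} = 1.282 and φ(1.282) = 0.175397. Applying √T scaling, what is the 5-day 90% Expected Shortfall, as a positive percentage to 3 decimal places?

σ_{5d} = 4.216% × √5 = 9.427%.
ES multiplier = φ(z)/(1−α) = 0.175397/0.1 = 1.754.
ES = 9.427% × 1.754 = 16.535%.

16.535%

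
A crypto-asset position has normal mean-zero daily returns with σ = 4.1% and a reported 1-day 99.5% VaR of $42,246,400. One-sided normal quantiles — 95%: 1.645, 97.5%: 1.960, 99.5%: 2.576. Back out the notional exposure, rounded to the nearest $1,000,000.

VaR as a fraction of value: z·σ = 2.576 × 4.1% = 10.5616%.
Position = $42,246,400 / 0.105616 = $400,000,000.

$400,000,000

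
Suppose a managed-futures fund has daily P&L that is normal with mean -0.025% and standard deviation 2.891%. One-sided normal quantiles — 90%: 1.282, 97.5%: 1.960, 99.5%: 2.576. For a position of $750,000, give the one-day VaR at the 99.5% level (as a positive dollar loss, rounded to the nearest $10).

VaR = −μ + z·σ = −(-0.025%) + 2.576 × 2.891% = 7.472%.
On $750,000: 0.07472 × $750,000 = $56,040.

$56,040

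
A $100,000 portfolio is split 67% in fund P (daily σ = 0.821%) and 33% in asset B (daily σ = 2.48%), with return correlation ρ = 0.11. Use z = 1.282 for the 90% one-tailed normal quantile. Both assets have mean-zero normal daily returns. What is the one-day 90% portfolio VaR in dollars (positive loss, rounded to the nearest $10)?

$1,330

σ_p² = 0.67²·0.821² + 0.33²·2.48² + 2·0.11·0.67·0.33·0.821·2.48 = 1.0714 (%²).
σ_p = √1.0714 = 1.035%.
VaR = 1.282 × 1.035% = 1.327%; on $100,000 that is $1,327.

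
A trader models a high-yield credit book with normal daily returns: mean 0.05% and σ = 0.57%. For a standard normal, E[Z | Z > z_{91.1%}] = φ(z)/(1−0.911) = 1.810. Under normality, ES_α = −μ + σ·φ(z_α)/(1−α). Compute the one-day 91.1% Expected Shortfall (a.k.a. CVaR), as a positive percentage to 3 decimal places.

ES = −(0.05%) + 0.57% × 1.810 = 0.982%.

0.982%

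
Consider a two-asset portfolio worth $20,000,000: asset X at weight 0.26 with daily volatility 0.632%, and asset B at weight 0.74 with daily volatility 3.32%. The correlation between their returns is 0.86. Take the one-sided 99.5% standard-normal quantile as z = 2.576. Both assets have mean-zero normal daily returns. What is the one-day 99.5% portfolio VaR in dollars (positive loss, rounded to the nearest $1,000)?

$1,339,000

σ_p² = 0.26²·0.632² + 0.74²·3.32² + 2·0.86·0.26·0.74·0.632·3.32 = 6.7572 (%²).
σ_p = √6.7572 = 2.599%.
VaR = 2.576 × 2.599% = 6.695%; on $20,000,000 that is $1,339,000.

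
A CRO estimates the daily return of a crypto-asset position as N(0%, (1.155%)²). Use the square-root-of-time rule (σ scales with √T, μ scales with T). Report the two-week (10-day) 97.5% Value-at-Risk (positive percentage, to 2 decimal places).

At 97.5%, z = 1.960.
σ_{10d} = 1.155% × √10 = 3.652%.
VaR = 1.960 × 3.652% = 7.158%.

7.16%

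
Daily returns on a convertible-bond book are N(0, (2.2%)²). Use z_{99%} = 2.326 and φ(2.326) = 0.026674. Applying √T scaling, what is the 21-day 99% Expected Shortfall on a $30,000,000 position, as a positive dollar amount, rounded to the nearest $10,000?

$8,070,000

σ_{21d} = 2.2% × √21 = 10.082%.
ES multiplier = φ(z)/(1−α) = 0.026674/0.01 = 2.667.
ES = 10.082% × 2.667 = 26.889%; on $30,000,000: $8,066,700.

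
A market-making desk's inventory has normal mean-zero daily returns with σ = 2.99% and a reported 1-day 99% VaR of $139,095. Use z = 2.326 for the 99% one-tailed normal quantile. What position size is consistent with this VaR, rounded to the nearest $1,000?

VaR as a fraction of value: z·σ = 2.326 × 2.99% = 6.95474%.
Position = $139,095 / 0.0695474 = $2,000,003.

$2,000,000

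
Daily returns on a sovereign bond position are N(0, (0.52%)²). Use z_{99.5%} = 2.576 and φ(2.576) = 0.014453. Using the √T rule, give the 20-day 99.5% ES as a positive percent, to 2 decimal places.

6.72%

σ_{20d} = 0.52% × √20 = 2.326%.
ES multiplier = φ(z)/(1−α) = 0.014453/0.005 = 2.891.
ES = 2.326% × 2.891 = 6.724%.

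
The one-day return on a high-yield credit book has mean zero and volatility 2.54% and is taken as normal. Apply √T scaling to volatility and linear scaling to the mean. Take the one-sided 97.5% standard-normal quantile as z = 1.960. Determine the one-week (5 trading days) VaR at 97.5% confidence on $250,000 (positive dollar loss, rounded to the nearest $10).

σ_{5d} = 2.54% × √5 = 5.680%.
VaR = 1.960 × 5.680% = 11.133%.
On $250,000: 0.11133 × $250,000 = $27,832.

$27,830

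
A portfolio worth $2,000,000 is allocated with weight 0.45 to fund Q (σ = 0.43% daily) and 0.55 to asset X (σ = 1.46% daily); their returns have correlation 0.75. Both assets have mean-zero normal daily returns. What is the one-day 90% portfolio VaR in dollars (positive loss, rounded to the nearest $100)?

σ_p² = 0.45²·0.43² + 0.55²·1.46² + 2·0.75·0.45·0.55·0.43·1.46 = 0.9153 (%²).
σ_p = √0.9153 = 0.957%.
At 90%, z = 1.282.
VaR = 1.282 × 0.957% = 1.227%; on $2,000,000 that is $24,540.

$24,500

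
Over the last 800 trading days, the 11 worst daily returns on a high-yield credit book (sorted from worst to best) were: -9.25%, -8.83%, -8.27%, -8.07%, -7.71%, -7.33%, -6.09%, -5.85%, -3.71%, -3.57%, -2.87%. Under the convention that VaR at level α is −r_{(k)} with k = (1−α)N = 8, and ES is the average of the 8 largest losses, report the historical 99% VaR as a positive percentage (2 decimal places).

5.85%

k = 8; the 8th lowest return is -5.85%, so VaR = 5.85%.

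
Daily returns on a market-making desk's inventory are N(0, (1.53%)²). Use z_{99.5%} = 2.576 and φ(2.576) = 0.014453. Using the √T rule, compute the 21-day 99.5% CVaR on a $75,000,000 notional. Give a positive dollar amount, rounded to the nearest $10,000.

$15,200,000

σ_{21d} = 1.53% × √21 = 7.011%.
ES multiplier = φ(z)/(1−α) = 0.014453/0.005 = 2.891.
ES = 7.011% × 2.891 = 20.269%; on $75,000,000: $15,201,750.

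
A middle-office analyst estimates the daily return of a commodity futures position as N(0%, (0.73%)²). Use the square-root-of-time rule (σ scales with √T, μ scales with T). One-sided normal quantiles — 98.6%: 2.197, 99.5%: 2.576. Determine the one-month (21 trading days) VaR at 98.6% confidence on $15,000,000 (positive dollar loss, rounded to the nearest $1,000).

$1,102,000

σ_{21d} = 0.73% × √21 = 3.345%.
VaR = 2.197 × 3.345% = 7.349%.
On $15,000,000: 0.07349 × $15,000,000 = $1,102,350.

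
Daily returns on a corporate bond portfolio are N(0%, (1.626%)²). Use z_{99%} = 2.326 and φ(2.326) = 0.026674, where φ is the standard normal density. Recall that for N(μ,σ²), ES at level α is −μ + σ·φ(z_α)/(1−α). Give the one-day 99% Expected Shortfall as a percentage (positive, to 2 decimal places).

4.34%

Tail multiplier: φ(z)/(1−α) = 0.026674 / 0.01 = 2.667.
ES = 1.626% × 2.667 = 4.337%.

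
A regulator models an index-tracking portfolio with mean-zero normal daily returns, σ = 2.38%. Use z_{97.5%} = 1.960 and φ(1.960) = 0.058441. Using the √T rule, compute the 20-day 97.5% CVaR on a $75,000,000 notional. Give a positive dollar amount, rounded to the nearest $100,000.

σ_{20d} = 2.38% × √20 = 10.644%.
ES multiplier = φ(z)/(1−α) = 0.058441/0.025 = 2.338.
ES = 10.644% × 2.338 = 24.886%; on $75,000,000: $18,664,500.

$18,700,000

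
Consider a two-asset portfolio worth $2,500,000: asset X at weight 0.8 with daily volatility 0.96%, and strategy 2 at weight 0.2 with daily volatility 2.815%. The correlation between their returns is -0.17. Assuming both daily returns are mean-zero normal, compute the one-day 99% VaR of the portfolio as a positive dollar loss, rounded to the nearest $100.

σ_p² = 0.8²·0.96² + 0.2²·2.815² + 2·-0.17·0.8·0.2·0.96·2.815 = 0.7598 (%²).
σ_p = √0.7598 = 0.872%.
At 99%, z = 2.326.
VaR = 2.326 × 0.872% = 2.028%; on $2,500,000 that is $50,700.

$50,700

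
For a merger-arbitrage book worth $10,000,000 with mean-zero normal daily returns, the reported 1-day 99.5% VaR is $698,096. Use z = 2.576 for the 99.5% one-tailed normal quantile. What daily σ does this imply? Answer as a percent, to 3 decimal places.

VaR as a fraction: $698,096 / $10,000,000 = 6.981%.
σ = VaR / z = 6.981% / 2.576 = 2.710%.

2.710%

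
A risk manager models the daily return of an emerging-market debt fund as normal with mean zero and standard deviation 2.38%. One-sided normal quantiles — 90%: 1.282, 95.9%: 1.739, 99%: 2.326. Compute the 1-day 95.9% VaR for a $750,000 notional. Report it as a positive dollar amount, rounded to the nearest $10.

$31,040

VaR = z·σ = 1.739 × 2.38% = 4.139%.
On $750,000: 0.04139 × $750,000 = $31,043.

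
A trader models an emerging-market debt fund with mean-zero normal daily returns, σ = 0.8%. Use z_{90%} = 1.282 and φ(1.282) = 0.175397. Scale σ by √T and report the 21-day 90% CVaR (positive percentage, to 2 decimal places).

σ_{21d} = 0.8% × √21 = 3.666%.
ES multiplier = φ(z)/(1−α) = 0.175397/0.1 = 1.754.
ES = 3.666% × 1.754 = 6.430%.

6.43%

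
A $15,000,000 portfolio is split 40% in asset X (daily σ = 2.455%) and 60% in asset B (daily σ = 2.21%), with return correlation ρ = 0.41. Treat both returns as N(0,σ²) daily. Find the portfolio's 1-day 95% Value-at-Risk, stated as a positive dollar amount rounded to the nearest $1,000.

$480,000

σ_p² = 0.4²·2.455² + 0.6²·2.21² + 2·0.41·0.4·0.6·2.455·2.21 = 3.7903 (%²).
σ_p = √3.7903 = 1.947%.
At 95%, z = 1.645.
VaR = 1.645 × 1.947% = 3.203%; on $15,000,000 that is $480,450.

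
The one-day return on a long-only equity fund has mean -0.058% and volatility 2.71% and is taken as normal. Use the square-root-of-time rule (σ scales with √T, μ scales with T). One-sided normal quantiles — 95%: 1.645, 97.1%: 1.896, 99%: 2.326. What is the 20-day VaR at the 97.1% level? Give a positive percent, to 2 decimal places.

σ_{20d} = 2.71% × √20 = 12.119%; μ_{20d} = 20 × -0.058% = -1.160%.
VaR = −(-1.160%) + 1.896 × 12.119% = 24.138%.

24.14%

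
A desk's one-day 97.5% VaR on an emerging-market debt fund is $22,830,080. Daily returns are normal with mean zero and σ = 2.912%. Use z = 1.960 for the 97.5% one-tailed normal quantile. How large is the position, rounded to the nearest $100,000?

$400,000,000

VaR as a fraction of value: z·σ = 1.960 × 2.912% = 5.70752%.
Position = $22,830,080 / 0.0570752 = $400,000,000.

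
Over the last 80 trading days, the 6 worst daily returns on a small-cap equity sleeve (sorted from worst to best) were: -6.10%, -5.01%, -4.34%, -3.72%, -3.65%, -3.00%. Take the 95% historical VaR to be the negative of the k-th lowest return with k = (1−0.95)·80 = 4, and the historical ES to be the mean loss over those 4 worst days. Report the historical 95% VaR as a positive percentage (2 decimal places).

3.72%

k = 4; the 4th lowest return is -3.72%, so VaR = 3.72%.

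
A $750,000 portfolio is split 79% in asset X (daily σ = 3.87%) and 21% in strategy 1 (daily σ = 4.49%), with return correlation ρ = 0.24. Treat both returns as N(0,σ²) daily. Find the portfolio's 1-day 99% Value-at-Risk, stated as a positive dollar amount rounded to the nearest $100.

$59,500

σ_p² = 0.79²·3.87² + 0.21²·4.49² + 2·0.24·0.79·0.21·3.87·4.49 = 11.6199 (%²).
σ_p = √11.6199 = 3.409%.
At 99%, z = 2.326.
VaR = 2.326 × 3.409% = 7.929%; on $750,000 that is $59,468.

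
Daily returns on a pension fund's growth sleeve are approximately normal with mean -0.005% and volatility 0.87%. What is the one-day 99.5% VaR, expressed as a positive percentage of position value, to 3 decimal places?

At 99.5% one-sided, z = 2.576.
VaR = −μ + z·σ = −(-0.005%) + 2.576 × 0.87% = 2.246%.

2.246%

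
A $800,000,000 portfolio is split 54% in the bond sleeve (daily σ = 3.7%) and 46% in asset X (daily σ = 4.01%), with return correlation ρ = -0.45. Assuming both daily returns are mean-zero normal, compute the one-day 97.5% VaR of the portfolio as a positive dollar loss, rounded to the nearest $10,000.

$31,660,000

σ_p² = 0.54²·3.7² + 0.46²·4.01² + 2·-0.45·0.54·0.46·3.7·4.01 = 4.0776 (%²).
σ_p = √4.0776 = 2.019%.
At 97.5%, z = 1.960.
VaR = 1.960 × 2.019% = 3.957%; on $800,000,000 that is $31,656,000.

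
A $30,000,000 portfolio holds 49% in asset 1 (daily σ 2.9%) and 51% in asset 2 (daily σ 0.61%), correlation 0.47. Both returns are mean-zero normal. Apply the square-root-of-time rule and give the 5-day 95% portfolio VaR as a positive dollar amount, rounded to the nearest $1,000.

$1,756,000

σ_p = √(0.49²·2.9² + 0.51²·0.61² + 2·0.47·0.49·0.51·2.9·0.61) = 1.591%.
σ_{5d} = 1.591% × √5 = 3.558%.
z(95%) = 1.645.
VaR = 1.645 × 3.558% = 5.853%; on $30,000,000 that is $1,755,900.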